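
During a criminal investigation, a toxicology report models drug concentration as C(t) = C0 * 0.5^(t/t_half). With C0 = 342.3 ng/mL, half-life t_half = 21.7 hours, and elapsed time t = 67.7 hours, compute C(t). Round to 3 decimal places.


Drug concentration decay:
Number of half-lives = t / t_half = 67.7 / 21.7 = 3.119816
Decay factor = 0.5^3.119816 = 0.11503813
C(t) = 342.3 * 0.11503813 = 39.378 ng/mL

39.378


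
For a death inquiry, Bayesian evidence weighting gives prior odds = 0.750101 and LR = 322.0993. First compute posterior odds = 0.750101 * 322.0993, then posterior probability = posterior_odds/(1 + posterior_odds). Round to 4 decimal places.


Bayesian evidence evaluation:
Posterior odds = prior_odds * LR = 0.750101 * 322.0993 = 241.607
Posterior probability = posterior_odds / (1 + posterior_odds)
= 241.607 / (1 + 241.607)
= 241.607 / 242.607
= 0.9959

0.9959


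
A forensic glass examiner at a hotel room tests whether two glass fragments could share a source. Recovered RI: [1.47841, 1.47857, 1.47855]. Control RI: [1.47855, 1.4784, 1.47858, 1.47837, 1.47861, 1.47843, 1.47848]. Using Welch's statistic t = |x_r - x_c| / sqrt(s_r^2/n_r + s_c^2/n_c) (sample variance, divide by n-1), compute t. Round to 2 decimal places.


Welch's t-criterion for glass RI comparison:
Recovered mean = sum / n_r = 4.43553 / 3 = 1.47851
Control mean = sum / n_c = 10.34942 / 7 = 1.4784886
Recovered sample variance s_r^2 = 7.6e-09
Control sample variance s_c^2 = 8.71429e-09
Welch SE (unpooled) = sqrt(s_r^2/n_r + s_c^2/n_c) = sqrt(2.53333e-09 + 1.2449e-09) = sqrt(3.77823e-09) = 6.14673e-05
|mean_r - mean_c| = 2.14286e-05
t = 2.14286e-05 / 6.14673e-05 = 0.35

0.35


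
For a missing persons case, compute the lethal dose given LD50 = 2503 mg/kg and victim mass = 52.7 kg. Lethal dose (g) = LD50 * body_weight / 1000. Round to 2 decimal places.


Lethal dose calculation:
Lethal dose = LD50 * body_weight / 1000
= 2503 * 52.7 / 1000
= 131908.1 / 1000
= 131.91 g

131.91


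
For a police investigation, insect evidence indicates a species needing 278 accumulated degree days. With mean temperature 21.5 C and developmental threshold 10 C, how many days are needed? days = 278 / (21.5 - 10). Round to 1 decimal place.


Insect development time:
Effective temperature = avg_temp - T_base = 21.5 - 10 = 11.5 C
Days = ADD / effective_temp = 278 / 11.5 = 24.2 days

24.2


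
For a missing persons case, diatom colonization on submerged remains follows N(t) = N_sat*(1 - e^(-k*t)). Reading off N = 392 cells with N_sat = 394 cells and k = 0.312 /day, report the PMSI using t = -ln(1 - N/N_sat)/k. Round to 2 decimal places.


PMSI from diatom colonization curve:
N / N_sat = 392 / 394 = 0.994924
1 - N/N_sat = 0.005076
ln(1 - N/N_sat) = -5.283232
t = -ln(1 - N/N_sat) / k = -(-5.283232) / 0.312 = 16.93 days

16.93


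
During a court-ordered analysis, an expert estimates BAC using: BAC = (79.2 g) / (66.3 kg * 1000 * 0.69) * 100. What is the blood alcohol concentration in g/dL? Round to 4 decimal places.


Applying the Widmark formula:
BAC = (dose_g / (body_wt * 1000 * r)) * 100
Denominator = 66.3 * 1000 * 0.69 = 45747
BAC = (79.2 / 45747) * 100
BAC = 0.1731 g/dL

0.1731


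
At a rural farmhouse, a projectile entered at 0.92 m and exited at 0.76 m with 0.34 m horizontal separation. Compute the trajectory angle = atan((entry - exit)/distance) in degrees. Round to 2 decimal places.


Bullet trajectory angle:
Height difference = 0.92 - 0.76 = 0.16 m
angle = atan(0.16 / 0.34)
angle = atan(0.470588)
angle = 25.20 degrees

25.20


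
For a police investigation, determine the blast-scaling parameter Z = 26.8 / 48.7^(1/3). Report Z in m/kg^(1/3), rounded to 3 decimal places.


Scaled distance calculation:
W^(1/3) = 48.7^(1/3) = 3.651822
Z = R / W^(1/3) = 26.8 / 3.651822
Z = 7.339 m/kg^(1/3)

7.339


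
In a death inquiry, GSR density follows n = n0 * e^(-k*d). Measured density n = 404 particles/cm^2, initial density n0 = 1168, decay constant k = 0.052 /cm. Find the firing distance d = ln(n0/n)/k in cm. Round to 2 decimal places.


GSR distance calculation:
n0/n = 1168 / 404 = 2.891089
ln(n0/n) = 1.061633
d = 1.061633 / 0.052 = 20.42 cm

20.42


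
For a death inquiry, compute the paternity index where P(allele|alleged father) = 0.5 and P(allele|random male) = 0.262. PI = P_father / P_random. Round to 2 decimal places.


Paternity Index calculation:
PI = P(allele|father) / P(allele|random)
PI = 0.5 / 0.262
PI = 1.91

1.91


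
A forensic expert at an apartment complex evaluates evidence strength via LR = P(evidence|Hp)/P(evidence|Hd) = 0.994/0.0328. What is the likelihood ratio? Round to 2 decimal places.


Likelihood ratio calculation:
LR = P(E|Hp) / P(E|Hd)
LR = 0.994 / 0.0328
LR = 30.30

30.30


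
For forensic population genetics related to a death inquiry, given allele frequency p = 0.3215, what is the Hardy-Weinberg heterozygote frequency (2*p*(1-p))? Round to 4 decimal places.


Hardy-Weinberg heterozygote frequency:
q = 1 - p = 1 - 0.3215 = 0.6785
2pq = 2 * 0.3215 * 0.6785 = 0.4363

0.4363


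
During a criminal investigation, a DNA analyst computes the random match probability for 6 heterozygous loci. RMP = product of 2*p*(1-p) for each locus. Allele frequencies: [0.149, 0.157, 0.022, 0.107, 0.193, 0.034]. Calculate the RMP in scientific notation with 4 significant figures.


Computing RMP for 6 loci:
Locus 1: 2 * 0.149 * 0.851 = 0.253598
Locus 2: 2 * 0.157 * 0.843 = 0.264702
Locus 3: 2 * 0.022 * 0.978 = 0.043032
Locus 4: 2 * 0.107 * 0.893 = 0.191102
Locus 5: 2 * 0.193 * 0.807 = 0.311502
Locus 6: 2 * 0.034 * 0.966 = 0.065688
RMP = 1.130e-05

1.130e-05


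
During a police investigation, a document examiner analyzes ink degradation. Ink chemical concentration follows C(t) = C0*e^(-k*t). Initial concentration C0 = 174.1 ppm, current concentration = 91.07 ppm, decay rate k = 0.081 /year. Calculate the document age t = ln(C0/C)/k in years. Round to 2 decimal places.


Document age estimation:
C0/C = 174.1 / 91.07 = 1.911716
ln(C0/C) = 0.648001
t = 0.648001 / 0.081 = 8.00 years

8.00


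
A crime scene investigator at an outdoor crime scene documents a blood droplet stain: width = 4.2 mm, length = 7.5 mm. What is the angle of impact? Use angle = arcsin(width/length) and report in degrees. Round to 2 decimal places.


Blood spatter impact angle calculation:
width / length = 4.2 / 7.5 = 0.56
angle = arcsin(0.56)
angle = 34.06 degrees

34.06


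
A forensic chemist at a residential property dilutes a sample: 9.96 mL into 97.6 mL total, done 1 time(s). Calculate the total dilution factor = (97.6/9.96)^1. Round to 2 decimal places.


Dilution factor calculation:
Single dilution = V_total / V_sample = 97.6 / 9.96 ≈ 9.799197
Number of dilutions = 1
Total DF = (97.6 / 9.96)^1 (full precision, rounded at the end) = 9.80

9.80


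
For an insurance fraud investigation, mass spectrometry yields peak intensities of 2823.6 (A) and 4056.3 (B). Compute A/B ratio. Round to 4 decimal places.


Spectral peak ratio:
Peak A = 2823.6 counts
Peak B = 4056.3 counts
Ratio = 2823.6 / 4056.3 = 0.6961

0.6961


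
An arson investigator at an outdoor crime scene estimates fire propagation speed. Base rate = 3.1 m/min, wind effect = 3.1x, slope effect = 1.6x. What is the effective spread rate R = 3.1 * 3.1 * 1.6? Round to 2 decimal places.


Fire spread rate calculation:
R = R0 * wind_factor * slope_factor
= 3.1 * 3.1 * 1.6
= 9.61 * 1.6
= 15.38 m/min

15.38


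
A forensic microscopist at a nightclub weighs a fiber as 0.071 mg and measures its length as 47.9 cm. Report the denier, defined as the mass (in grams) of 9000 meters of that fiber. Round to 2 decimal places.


Denier calculation:
Mass in grams = 0.071 mg / 1000 = 0.000071 g
Length in meters = 47.9 cm / 100 = 0.479 m
Linear density = mass / length = 0.000071 / 0.479 = 0.00014823 g/m
Denier = (g/m) * 9000 = 0.00014823 * 9000 = 1.33

1.33


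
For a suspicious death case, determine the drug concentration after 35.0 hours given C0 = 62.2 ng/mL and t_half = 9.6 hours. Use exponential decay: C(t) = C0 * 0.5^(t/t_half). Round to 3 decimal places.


Drug concentration decay:
Number of half-lives = t / t_half = 35.0 / 9.6 = 3.645833
Decay factor = 0.5^3.645833 = 0.07989046
C(t) = 62.2 * 0.07989046 = 4.969 ng/mL

4.969


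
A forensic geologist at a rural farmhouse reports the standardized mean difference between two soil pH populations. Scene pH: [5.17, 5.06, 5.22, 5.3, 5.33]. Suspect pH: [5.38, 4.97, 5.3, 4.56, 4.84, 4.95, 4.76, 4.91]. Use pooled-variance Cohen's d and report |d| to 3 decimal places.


Pooled-variance Cohen's d for soil pH comparison:
Scene mean = 26.08 / 5 = 5.216
Suspect mean = 39.67 / 8 = 4.95875
Scene sample variance s_s^2 = 0.01163
Suspect sample variance s_c^2 = 0.072727
Pooled variance = ((n_s-1)*s_s^2 + (n_c-1)*s_c^2) / (n_s + n_c - 2) = 0.05051
Pooled SD = sqrt(0.05051) = 0.224744
Mean difference = 0.25725
|d| = |0.25725| / 0.224744 = 1.145

1.145


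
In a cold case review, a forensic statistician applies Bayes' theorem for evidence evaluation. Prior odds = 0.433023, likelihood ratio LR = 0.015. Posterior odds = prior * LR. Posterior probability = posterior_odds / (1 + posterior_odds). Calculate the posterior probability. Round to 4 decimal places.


Bayesian evidence evaluation:
Posterior odds = prior_odds * LR = 0.433023 * 0.015 = 0.006495345
Posterior probability = posterior_odds / (1 + posterior_odds)
= 0.006495345 / (1 + 0.006495345)
= 0.006495345 / 1.006495345
= 0.0065

0.0065


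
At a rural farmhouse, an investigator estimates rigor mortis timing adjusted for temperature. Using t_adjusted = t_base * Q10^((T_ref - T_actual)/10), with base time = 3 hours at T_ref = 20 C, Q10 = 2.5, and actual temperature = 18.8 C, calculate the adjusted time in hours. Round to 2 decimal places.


Rigor mortis time adjustment:
Exponent = (T_ref - T_actual) / 10 = (20 - 18.8) / 10 = 0.12
Q10 factor = 2.5^0.12 = 1.11623
t_adjusted = 3 * 1.11623 = 3.35 hours

3.35


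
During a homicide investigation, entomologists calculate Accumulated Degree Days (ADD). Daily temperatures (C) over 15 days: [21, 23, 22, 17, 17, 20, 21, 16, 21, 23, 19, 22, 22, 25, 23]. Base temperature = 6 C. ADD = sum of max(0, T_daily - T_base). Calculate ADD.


Computing ADD day by day:
Day 1: max(0, 21 - 6) = 15
Day 2: max(0, 23 - 6) = 17
Day 3: max(0, 22 - 6) = 16
Day 4: max(0, 17 - 6) = 11
Day 5: max(0, 17 - 6) = 11
Day 6: max(0, 20 - 6) = 14
Day 7: max(0, 21 - 6) = 15
Day 8: max(0, 16 - 6) = 10
Day 9: max(0, 21 - 6) = 15
Day 10: max(0, 23 - 6) = 17
Day 11: max(0, 19 - 6) = 13
Day 12: max(0, 22 - 6) = 16
Day 13: max(0, 22 - 6) = 16
Day 14: max(0, 25 - 6) = 19
Day 15: max(0, 23 - 6) = 17
Total ADD = 222

222


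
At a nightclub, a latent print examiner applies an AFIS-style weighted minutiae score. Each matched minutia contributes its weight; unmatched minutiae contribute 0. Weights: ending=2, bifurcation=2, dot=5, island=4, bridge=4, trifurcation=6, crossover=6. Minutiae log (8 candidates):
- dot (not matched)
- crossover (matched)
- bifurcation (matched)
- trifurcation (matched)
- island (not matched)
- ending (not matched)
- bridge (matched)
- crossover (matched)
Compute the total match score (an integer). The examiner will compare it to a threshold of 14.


Weighted minutiae match score:
  dot: not matched, +0
  crossover: matched, +6 (running total 6)
  bifurcation: matched, +2 (running total 8)
  trifurcation: matched, +6 (running total 14)
  island: not matched, +0
  ending: not matched, +0
  bridge: matched, +4 (running total 18)
  crossover: matched, +6 (running total 24)
Total score = 24
Threshold = 14; verdict = identification

24


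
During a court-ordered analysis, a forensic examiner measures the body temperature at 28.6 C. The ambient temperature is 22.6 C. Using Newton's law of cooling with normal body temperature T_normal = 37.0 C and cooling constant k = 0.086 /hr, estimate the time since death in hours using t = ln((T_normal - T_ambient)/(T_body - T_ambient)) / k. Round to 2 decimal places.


Using Newton's law of cooling:
t = ln((T_normal - T_ambient) / (T_body - T_ambient)) / k
T_normal - T_ambient = 14.4
T_body - T_ambient = 6.0
Ratio = 2.4
ln(ratio) = 0.875469
t = 0.875469 / 0.086 = 10.18 hours

10.18


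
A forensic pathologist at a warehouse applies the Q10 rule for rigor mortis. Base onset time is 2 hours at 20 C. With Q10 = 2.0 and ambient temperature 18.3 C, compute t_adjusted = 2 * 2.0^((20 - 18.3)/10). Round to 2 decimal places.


Rigor mortis time adjustment:
Exponent = (T_ref - T_actual) / 10 = (20 - 18.3) / 10 = 0.17
Q10 factor = 2.0^0.17 = 1.12506
t_adjusted = 2 * 1.12506 = 2.25 hours

2.25


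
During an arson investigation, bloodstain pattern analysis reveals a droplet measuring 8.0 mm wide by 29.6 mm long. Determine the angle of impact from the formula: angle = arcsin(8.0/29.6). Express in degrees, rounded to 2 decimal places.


Blood spatter impact angle calculation:
width / length = 8.0 / 29.6 = 0.27027
angle = arcsin(0.27027)
angle = 15.68 degrees

15.68


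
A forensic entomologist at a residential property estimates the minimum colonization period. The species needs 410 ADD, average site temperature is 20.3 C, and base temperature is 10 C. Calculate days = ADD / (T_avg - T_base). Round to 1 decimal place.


Insect development time:
Effective temperature = avg_temp - T_base = 20.3 - 10 = 10.3 C
Days = ADD / effective_temp = 410 / 10.3 = 39.8 days

39.8


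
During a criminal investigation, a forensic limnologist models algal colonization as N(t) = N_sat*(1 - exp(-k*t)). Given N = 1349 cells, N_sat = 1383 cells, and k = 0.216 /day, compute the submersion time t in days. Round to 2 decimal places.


PMSI from diatom colonization curve:
N / N_sat = 1349 / 1383 = 0.975416
1 - N/N_sat = 0.024584
ln(1 - N/N_sat) = -3.705659
t = -ln(1 - N/N_sat) / k = -(-3.705659) / 0.216 = 17.16 days

17.16


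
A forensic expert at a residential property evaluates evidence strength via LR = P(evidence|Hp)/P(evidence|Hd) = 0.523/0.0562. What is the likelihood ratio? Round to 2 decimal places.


Likelihood ratio calculation:
LR = P(E|Hp) / P(E|Hd)
LR = 0.523 / 0.0562
LR = 9.31

9.31


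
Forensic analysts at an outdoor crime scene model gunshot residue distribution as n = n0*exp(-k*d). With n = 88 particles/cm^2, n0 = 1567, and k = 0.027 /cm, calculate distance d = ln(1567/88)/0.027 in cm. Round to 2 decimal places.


GSR distance calculation:
n0/n = 1567 / 88 = 17.806818
ln(n0/n) = 2.879581
d = 2.879581 / 0.027 = 106.65 cm

106.65


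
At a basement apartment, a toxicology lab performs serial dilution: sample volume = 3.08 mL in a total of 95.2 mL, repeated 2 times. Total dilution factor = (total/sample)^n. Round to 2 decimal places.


Dilution factor calculation:
Single dilution = V_total / V_sample = 95.2 / 3.08 ≈ 30.909091
Number of dilutions = 2
Total DF = (95.2 / 3.08)^2 (full precision, rounded at the end) = 955.37

955.37


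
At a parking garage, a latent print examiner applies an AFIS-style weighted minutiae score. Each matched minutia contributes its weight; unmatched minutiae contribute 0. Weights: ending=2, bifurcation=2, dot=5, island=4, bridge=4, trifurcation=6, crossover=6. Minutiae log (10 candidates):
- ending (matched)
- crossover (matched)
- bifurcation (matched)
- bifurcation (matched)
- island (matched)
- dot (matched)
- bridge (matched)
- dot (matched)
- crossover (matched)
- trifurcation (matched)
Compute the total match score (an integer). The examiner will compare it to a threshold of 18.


Weighted minutiae match score:
  ending: matched, +2 (running total 2)
  crossover: matched, +6 (running total 8)
  bifurcation: matched, +2 (running total 10)
  bifurcation: matched, +2 (running total 12)
  island: matched, +4 (running total 16)
  dot: matched, +5 (running total 21)
  bridge: matched, +4 (running total 25)
  dot: matched, +5 (running total 30)
  crossover: matched, +6 (running total 36)
  trifurcation: matched, +6 (running total 42)
Total score = 42
Threshold = 18; verdict = identification

42


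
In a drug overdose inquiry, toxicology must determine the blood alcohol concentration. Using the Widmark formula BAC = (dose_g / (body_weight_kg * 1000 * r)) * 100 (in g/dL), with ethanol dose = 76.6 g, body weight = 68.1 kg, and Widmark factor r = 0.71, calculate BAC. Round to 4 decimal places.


Applying the Widmark formula:
BAC = (dose_g / (body_wt * 1000 * r)) * 100
Denominator = 68.1 * 1000 * 0.71 = 48351
BAC = (76.6 / 48351) * 100
BAC = 0.1584 g/dL

0.1584


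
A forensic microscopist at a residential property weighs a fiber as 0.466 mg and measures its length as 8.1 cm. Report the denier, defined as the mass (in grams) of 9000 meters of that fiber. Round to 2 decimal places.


Denier calculation:
Mass in grams = 0.466 mg / 1000 = 0.000466 g
Length in meters = 8.1 cm / 100 = 0.081 m
Linear density = mass / length = 0.000466 / 0.081 = 0.00575309 g/m
Denier = (g/m) * 9000 = 0.00575309 * 9000 = 51.78

51.78


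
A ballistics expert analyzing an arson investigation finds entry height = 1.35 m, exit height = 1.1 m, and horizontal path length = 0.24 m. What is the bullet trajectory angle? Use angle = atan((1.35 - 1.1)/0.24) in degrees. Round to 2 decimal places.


Bullet trajectory angle:
Height difference = 1.35 - 1.1 = 0.25 m
angle = atan(0.25 / 0.24)
angle = atan(1.041667)
angle = 46.17 degrees

46.17


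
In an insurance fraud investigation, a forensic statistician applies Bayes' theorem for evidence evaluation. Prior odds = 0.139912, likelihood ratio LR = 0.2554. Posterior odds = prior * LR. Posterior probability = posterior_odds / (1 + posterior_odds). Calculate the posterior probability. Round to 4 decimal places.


Bayesian evidence evaluation:
Posterior odds = prior_odds * LR = 0.139912 * 0.2554 = 0.03573352
Posterior probability = posterior_odds / (1 + posterior_odds)
= 0.03573352 / (1 + 0.03573352)
= 0.03573352 / 1.03573352
= 0.0345

0.0345


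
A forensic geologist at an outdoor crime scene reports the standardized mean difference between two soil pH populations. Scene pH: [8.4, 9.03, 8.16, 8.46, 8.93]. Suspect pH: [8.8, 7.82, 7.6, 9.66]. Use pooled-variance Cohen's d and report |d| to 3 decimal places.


Pooled-variance Cohen's d for soil pH comparison:
Scene mean = 42.98 / 5 = 8.596
Suspect mean = 33.88 / 4 = 8.47
Scene sample variance s_s^2 = 0.13673
Suspect sample variance s_c^2 = 0.901467
Pooled variance = ((n_s-1)*s_s^2 + (n_c-1)*s_c^2) / (n_s + n_c - 2) = 0.464474
Pooled SD = sqrt(0.464474) = 0.681523
Mean difference = 0.126
|d| = |0.126| / 0.681523 = 0.185

0.185


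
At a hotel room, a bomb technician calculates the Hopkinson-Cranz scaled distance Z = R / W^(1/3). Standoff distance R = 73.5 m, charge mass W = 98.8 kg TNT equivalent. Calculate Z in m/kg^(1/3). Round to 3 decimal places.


Scaled distance calculation:
W^(1/3) = 98.8^(1/3) = 4.622948
Z = R / W^(1/3) = 73.5 / 4.622948
Z = 15.899 m/kg^(1/3)

15.899


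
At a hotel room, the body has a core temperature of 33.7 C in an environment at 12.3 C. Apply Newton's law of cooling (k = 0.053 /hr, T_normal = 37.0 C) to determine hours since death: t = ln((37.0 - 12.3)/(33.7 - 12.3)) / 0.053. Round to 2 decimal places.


Using Newton's law of cooling:
t = ln((T_normal - T_ambient) / (T_body - T_ambient)) / k
T_normal - T_ambient = 24.7
T_body - T_ambient = 21.4
Ratio = 1.154206
ln(ratio) = 0.143413
t = 0.143413 / 0.053 = 2.71 hours

2.71


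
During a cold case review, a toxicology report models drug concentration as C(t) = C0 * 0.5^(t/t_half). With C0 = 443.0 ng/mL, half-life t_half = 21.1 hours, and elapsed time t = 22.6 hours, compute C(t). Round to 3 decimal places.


Drug concentration decay:
Number of half-lives = t / t_half = 22.6 / 21.1 = 1.07109
Decay factor = 0.5^1.07109 = 0.47595926
C(t) = 443.0 * 0.47595926 = 210.850 ng/mL

210.850


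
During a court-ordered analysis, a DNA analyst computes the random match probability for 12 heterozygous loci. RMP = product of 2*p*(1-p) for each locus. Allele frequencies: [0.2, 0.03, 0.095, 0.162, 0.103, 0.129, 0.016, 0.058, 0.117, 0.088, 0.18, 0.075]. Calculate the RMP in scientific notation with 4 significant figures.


Computing RMP for 12 loci:
Locus 1: 2 * 0.2 * 0.8 = 0.32
Locus 2: 2 * 0.03 * 0.97 = 0.0582
Locus 3: 2 * 0.095 * 0.905 = 0.17195
Locus 4: 2 * 0.162 * 0.838 = 0.271512
Locus 5: 2 * 0.103 * 0.897 = 0.184782
Locus 6: 2 * 0.129 * 0.871 = 0.224718
Locus 7: 2 * 0.016 * 0.984 = 0.031488
Locus 8: 2 * 0.058 * 0.942 = 0.109272
Locus 9: 2 * 0.117 * 0.883 = 0.206622
Locus 10: 2 * 0.088 * 0.912 = 0.160512
Locus 11: 2 * 0.18 * 0.82 = 0.2952
Locus 12: 2 * 0.075 * 0.925 = 0.13875
RMP = 1.688e-10

1.688e-10


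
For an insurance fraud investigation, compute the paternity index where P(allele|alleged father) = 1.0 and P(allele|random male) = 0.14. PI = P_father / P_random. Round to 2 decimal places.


Paternity Index calculation:
PI = P(allele|father) / P(allele|random)
PI = 1.0 / 0.14
PI = 7.14

7.14


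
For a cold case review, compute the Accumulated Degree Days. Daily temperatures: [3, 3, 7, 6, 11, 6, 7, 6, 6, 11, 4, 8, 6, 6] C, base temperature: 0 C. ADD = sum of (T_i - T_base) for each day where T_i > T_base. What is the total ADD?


Computing ADD day by day:
Day 1: max(0, 3 - 0) = 3
Day 2: max(0, 3 - 0) = 3
Day 3: max(0, 7 - 0) = 7
Day 4: max(0, 6 - 0) = 6
Day 5: max(0, 11 - 0) = 11
Day 6: max(0, 6 - 0) = 6
Day 7: max(0, 7 - 0) = 7
Day 8: max(0, 6 - 0) = 6
Day 9: max(0, 6 - 0) = 6
Day 10: max(0, 11 - 0) = 11
Day 11: max(0, 4 - 0) = 4
Day 12: max(0, 8 - 0) = 8
Day 13: max(0, 6 - 0) = 6
Day 14: max(0, 6 - 0) = 6
Total ADD = 90

90


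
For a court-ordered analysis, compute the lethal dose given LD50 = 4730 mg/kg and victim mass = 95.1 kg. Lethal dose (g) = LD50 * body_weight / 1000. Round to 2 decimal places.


Lethal dose calculation:
Lethal dose = LD50 * body_weight / 1000
= 4730 * 95.1 / 1000
= 449823 / 1000
= 449.82 g

449.82


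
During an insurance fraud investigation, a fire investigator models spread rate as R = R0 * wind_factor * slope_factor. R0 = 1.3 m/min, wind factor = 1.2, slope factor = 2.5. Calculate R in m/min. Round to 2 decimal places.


Fire spread rate calculation:
R = R0 * wind_factor * slope_factor
= 1.3 * 1.2 * 2.5
= 1.56 * 2.5
= 3.90 m/min

3.90


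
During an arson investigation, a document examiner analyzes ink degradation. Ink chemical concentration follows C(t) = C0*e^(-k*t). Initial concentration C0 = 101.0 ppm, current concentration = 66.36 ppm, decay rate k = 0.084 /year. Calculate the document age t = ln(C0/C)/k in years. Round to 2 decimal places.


Document age estimation:
C0/C = 101.0 / 66.36 = 1.522001
ln(C0/C) = 0.420026
t = 0.420026 / 0.084 = 5.00 years

5.00


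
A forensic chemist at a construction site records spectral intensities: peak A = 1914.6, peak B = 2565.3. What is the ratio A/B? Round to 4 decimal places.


Spectral peak ratio:
Peak A = 1914.6 counts
Peak B = 2565.3 counts
Ratio = 1914.6 / 2565.3 = 0.7463

0.7463


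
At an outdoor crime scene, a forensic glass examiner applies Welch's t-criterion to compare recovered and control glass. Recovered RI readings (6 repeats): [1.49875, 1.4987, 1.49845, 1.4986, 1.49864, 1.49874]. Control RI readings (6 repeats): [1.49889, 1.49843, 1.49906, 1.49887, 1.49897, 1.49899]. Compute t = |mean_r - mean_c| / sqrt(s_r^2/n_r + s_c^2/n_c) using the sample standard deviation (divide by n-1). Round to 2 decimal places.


Welch's t-criterion for glass RI comparison:
Recovered mean = sum / n_r = 8.99188 / 6 = 1.4986467
Control mean = sum / n_c = 8.99321 / 6 = 1.4988683
Recovered sample variance s_r^2 = 1.26267e-08
Control sample variance s_c^2 = 5.08967e-08
Welch SE (unpooled) = sqrt(s_r^2/n_r + s_c^2/n_c) = sqrt(2.10444e-09 + 8.48278e-09) = sqrt(1.05872e-08) = 0.000102894
|mean_r - mean_c| = 0.000221667
t = 0.000221667 / 0.000102894 = 2.15

2.15


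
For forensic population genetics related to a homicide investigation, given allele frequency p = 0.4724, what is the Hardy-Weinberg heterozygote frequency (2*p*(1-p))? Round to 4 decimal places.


Hardy-Weinberg heterozygote frequency:
q = 1 - p = 1 - 0.4724 = 0.5276
2pq = 2 * 0.4724 * 0.5276 = 0.4985

0.4985


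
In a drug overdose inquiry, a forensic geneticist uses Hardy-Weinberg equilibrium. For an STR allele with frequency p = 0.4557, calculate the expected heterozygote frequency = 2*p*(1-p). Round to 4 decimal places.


Hardy-Weinberg heterozygote frequency:
q = 1 - p = 1 - 0.4557 = 0.5443
2pq = 2 * 0.4557 * 0.5443 = 0.4961

0.4961


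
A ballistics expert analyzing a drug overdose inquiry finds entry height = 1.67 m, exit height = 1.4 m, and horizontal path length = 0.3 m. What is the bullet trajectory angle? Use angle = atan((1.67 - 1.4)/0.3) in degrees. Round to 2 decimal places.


Bullet trajectory angle:
Height difference = 1.67 - 1.4 = 0.27 m
angle = atan(0.27 / 0.3)
angle = atan(0.9)
angle = 41.99 degrees

41.99


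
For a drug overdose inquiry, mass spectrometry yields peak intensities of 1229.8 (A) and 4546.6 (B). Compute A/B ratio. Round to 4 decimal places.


Spectral peak ratio:
Peak A = 1229.8 counts
Peak B = 4546.6 counts
Ratio = 1229.8 / 4546.6 = 0.2705

0.2705


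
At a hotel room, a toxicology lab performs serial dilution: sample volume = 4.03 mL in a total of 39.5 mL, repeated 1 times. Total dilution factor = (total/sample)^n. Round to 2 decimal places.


Dilution factor calculation:
Single dilution = V_total / V_sample = 39.5 / 4.03 ≈ 9.801489
Number of dilutions = 1
Total DF = (39.5 / 4.03)^1 (full precision, rounded at the end) = 9.80

9.80


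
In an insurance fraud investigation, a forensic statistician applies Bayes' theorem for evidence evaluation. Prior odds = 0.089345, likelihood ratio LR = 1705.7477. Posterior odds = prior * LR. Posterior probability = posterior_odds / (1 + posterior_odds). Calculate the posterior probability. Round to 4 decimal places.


Bayesian evidence evaluation:
Posterior odds = prior_odds * LR = 0.089345 * 1705.7477 = 152.4
Posterior probability = posterior_odds / (1 + posterior_odds)
= 152.4 / (1 + 152.4)
= 152.4 / 153.4
= 0.9935

0.9935


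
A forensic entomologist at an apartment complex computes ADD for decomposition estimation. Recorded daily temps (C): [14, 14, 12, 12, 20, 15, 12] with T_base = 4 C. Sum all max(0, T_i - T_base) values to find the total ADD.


Computing ADD day by day:
Day 1: max(0, 14 - 4) = 10
Day 2: max(0, 14 - 4) = 10
Day 3: max(0, 12 - 4) = 8
Day 4: max(0, 12 - 4) = 8
Day 5: max(0, 20 - 4) = 16
Day 6: max(0, 15 - 4) = 11
Day 7: max(0, 12 - 4) = 8
Total ADD = 71

71


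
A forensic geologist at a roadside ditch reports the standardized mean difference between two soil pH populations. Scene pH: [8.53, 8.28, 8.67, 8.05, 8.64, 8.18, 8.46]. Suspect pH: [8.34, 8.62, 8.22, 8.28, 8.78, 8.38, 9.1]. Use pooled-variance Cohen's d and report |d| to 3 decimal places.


Pooled-variance Cohen's d for soil pH comparison:
Scene mean = 58.81 / 7 = 8.401429
Suspect mean = 59.72 / 7 = 8.531429
Scene sample variance s_s^2 = 0.056048
Suspect sample variance s_c^2 = 0.102114
Pooled variance = ((n_s-1)*s_s^2 + (n_c-1)*s_c^2) / (n_s + n_c - 2) = 0.079081
Pooled SD = sqrt(0.079081) = 0.281213
Mean difference = -0.13
|d| = |-0.13| / 0.281213 = 0.462

0.462


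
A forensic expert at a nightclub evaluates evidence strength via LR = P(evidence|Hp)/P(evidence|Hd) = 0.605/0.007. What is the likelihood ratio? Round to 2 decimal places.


Likelihood ratio calculation:
LR = P(E|Hp) / P(E|Hd)
LR = 0.605 / 0.007
LR = 86.43

86.43


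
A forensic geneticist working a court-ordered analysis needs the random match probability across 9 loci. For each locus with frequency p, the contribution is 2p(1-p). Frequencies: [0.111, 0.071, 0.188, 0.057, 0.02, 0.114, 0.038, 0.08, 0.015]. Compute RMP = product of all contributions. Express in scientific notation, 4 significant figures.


Computing RMP for 9 loci:
Locus 1: 2 * 0.111 * 0.889 = 0.197358
Locus 2: 2 * 0.071 * 0.929 = 0.131918
Locus 3: 2 * 0.188 * 0.812 = 0.305312
Locus 4: 2 * 0.057 * 0.943 = 0.107502
Locus 5: 2 * 0.02 * 0.98 = 0.0392
Locus 6: 2 * 0.114 * 0.886 = 0.202008
Locus 7: 2 * 0.038 * 0.962 = 0.073112
Locus 8: 2 * 0.08 * 0.92 = 0.1472
Locus 9: 2 * 0.015 * 0.985 = 0.02955
RMP = 2.152e-09

2.152e-09


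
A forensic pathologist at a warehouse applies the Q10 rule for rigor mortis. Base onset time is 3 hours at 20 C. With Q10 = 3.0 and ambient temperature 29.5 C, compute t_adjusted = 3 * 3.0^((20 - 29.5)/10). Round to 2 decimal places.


Rigor mortis time adjustment:
Exponent = (T_ref - T_actual) / 10 = (20 - 29.5) / 10 = -0.95
Q10 factor = 3.0^-0.95 = 0.35216
t_adjusted = 3 * 0.35216 = 1.06 hours

1.06


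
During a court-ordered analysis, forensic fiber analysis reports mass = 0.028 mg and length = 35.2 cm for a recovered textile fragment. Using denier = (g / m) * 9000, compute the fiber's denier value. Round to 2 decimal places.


Denier calculation:
Mass in grams = 0.028 mg / 1000 = 0.000028 g
Length in meters = 35.2 cm / 100 = 0.352 m
Linear density = mass / length = 0.000028 / 0.352 = 0.00007955 g/m
Denier = (g/m) * 9000 = 0.00007955 * 9000 = 0.72

0.72


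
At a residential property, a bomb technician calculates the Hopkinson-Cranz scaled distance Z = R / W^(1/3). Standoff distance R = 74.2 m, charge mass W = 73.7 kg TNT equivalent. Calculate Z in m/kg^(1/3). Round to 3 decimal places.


Scaled distance calculation:
W^(1/3) = 73.7^(1/3) = 4.192655
Z = R / W^(1/3) = 74.2 / 4.192655
Z = 17.698 m/kg^(1/3)

17.698


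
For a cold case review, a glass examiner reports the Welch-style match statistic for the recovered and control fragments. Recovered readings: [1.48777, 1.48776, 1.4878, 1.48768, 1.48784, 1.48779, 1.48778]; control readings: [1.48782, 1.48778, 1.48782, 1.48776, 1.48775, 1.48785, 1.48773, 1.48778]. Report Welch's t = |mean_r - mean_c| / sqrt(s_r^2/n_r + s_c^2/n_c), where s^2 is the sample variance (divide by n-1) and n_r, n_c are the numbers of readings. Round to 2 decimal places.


Welch's t-criterion for glass RI comparison:
Recovered mean = sum / n_r = 10.41442 / 7 = 1.4877743
Control mean = sum / n_c = 11.90229 / 8 = 1.4877863
Recovered sample variance s_r^2 = 2.39524e-09
Control sample variance s_c^2 = 1.65536e-09
Welch SE (unpooled) = sqrt(s_r^2/n_r + s_c^2/n_c) = sqrt(3.42177e-10 + 2.0692e-10) = sqrt(5.49097e-10) = 2.34328e-05
|mean_r - mean_c| = 1.19643e-05
t = 1.19643e-05 / 2.34328e-05 = 0.51

0.51


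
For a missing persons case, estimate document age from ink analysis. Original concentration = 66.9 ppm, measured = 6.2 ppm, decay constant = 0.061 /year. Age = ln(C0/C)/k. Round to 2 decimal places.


Document age estimation:
C0/C = 66.9 / 6.2 = 10.790323
ln(C0/C) = 2.37865
t = 2.37865 / 0.061 = 38.99 years

38.99


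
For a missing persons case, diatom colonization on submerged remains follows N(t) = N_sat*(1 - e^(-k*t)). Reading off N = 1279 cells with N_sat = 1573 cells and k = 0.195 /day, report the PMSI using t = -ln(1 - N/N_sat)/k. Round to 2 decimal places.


PMSI from diatom colonization curve:
N / N_sat = 1279 / 1573 = 0.813096
1 - N/N_sat = 0.186904
ln(1 - N/N_sat) = -1.67716
t = -ln(1 - N/N_sat) / k = -(-1.67716) / 0.195 = 8.60 days

8.60


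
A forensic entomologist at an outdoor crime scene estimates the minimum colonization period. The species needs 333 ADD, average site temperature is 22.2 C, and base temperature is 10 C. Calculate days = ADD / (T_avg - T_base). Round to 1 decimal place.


Insect development time:
Effective temperature = avg_temp - T_base = 22.2 - 10 = 12.2 C
Days = ADD / effective_temp = 333 / 12.2 = 27.3 days

27.3


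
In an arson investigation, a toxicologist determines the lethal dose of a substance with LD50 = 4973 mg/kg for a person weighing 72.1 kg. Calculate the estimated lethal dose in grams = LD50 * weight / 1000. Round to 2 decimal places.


Lethal dose calculation:
Lethal dose = LD50 * body_weight / 1000
= 4973 * 72.1 / 1000
= 358553.3 / 1000
= 358.55 g

358.55


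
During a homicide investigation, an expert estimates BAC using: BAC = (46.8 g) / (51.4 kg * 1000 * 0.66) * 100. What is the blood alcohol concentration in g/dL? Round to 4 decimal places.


Applying the Widmark formula:
BAC = (dose_g / (body_wt * 1000 * r)) * 100
Denominator = 51.4 * 1000 * 0.66 = 33924
BAC = (46.8 / 33924) * 100
BAC = 0.1380 g/dL

0.1380


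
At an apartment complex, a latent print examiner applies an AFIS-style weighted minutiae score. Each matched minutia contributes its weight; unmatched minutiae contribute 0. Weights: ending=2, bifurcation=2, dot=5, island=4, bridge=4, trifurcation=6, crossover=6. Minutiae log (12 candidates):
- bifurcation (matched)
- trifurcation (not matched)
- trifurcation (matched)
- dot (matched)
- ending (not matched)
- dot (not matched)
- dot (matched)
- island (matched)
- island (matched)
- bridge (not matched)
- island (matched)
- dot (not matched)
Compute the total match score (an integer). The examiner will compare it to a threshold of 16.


Weighted minutiae match score:
  bifurcation: matched, +2 (running total 2)
  trifurcation: not matched, +0
  trifurcation: matched, +6 (running total 8)
  dot: matched, +5 (running total 13)
  ending: not matched, +0
  dot: not matched, +0
  dot: matched, +5 (running total 18)
  island: matched, +4 (running total 22)
  island: matched, +4 (running total 26)
  bridge: not matched, +0
  island: matched, +4 (running total 30)
  dot: not matched, +0
Total score = 30
Threshold = 16; verdict = identification

30


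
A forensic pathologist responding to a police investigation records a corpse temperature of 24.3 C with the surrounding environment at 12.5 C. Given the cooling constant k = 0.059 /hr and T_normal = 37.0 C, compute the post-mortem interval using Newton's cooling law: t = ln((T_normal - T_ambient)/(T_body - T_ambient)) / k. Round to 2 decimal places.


Using Newton's law of cooling:
t = ln((T_normal - T_ambient) / (T_body - T_ambient)) / k
T_normal - T_ambient = 24.5
T_body - T_ambient = 11.8
Ratio = 2.076271
ln(ratio) = 0.730573
t = 0.730573 / 0.059 = 12.38 hours

12.38


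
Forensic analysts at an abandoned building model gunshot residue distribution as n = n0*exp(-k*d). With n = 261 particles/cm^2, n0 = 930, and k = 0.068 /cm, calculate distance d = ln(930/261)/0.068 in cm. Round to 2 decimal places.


GSR distance calculation:
n0/n = 930 / 261 = 3.563218
ln(n0/n) = 1.270664
d = 1.270664 / 0.068 = 18.69 cm

18.69


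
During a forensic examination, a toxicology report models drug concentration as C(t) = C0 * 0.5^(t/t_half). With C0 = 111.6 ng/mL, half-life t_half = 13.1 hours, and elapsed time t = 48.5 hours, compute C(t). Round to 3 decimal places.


Drug concentration decay:
Number of half-lives = t / t_half = 48.5 / 13.1 = 3.70229
Decay factor = 0.5^3.70229 = 0.07682448
C(t) = 111.6 * 0.07682448 = 8.574 ng/mL

8.574


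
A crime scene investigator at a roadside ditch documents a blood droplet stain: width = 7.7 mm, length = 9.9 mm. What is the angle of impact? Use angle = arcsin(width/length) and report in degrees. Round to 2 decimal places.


Blood spatter impact angle calculation:
width / length = 7.7 / 9.9 = 0.777778
angle = arcsin(0.777778)
angle = 51.06 degrees

51.06


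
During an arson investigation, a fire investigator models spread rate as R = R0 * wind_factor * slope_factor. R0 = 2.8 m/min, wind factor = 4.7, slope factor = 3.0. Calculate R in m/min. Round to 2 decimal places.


Fire spread rate calculation:
R = R0 * wind_factor * slope_factor
= 2.8 * 4.7 * 3.0
= 13.16 * 3.0
= 39.48 m/min

39.48


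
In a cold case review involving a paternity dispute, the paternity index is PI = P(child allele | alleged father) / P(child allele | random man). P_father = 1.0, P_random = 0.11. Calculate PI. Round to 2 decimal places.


Paternity Index calculation:
PI = P(allele|father) / P(allele|random)
PI = 1.0 / 0.11
PI = 9.09

9.09


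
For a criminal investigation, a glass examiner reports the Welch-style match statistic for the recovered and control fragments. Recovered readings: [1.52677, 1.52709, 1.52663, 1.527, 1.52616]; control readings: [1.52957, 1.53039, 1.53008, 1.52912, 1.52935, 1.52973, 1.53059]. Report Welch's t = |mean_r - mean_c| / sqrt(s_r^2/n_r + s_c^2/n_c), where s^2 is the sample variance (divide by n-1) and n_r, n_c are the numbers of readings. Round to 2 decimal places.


Welch's t-criterion for glass RI comparison:
Recovered mean = sum / n_r = 7.63365 / 5 = 1.52673
Control mean = sum / n_c = 10.70883 / 7 = 1.5298329
Recovered sample variance s_r^2 = 1.3475e-07
Control sample variance s_c^2 = 2.9429e-07
Welch SE (unpooled) = sqrt(s_r^2/n_r + s_c^2/n_c) = sqrt(2.695e-08 + 4.20415e-08) = sqrt(6.89915e-08) = 0.000262662
|mean_r - mean_c| = 0.00310286
t = 0.00310286 / 0.000262662 = 11.81

11.81


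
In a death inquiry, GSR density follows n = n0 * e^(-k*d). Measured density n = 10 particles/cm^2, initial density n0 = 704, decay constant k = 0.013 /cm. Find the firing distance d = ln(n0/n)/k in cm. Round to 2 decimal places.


GSR distance calculation:
n0/n = 704 / 10 = 70.4
ln(n0/n) = 4.254193
d = 4.254193 / 0.013 = 327.25 cm

327.25


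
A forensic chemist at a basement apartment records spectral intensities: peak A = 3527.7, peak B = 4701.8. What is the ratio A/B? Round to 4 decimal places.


Spectral peak ratio:
Peak A = 3527.7 counts
Peak B = 4701.8 counts
Ratio = 3527.7 / 4701.8 = 0.7503

0.7503


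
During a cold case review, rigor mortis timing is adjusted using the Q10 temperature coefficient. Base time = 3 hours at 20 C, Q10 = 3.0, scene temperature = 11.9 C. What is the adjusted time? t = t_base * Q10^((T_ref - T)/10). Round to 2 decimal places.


Rigor mortis time adjustment:
Exponent = (T_ref - T_actual) / 10 = (20 - 11.9) / 10 = 0.81
Q10 factor = 3.0^0.81 = 2.43483
t_adjusted = 3 * 2.43483 = 7.30 hours

7.30


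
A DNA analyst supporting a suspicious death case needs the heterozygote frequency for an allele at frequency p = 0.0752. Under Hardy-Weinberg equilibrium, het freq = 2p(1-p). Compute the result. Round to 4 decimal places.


Hardy-Weinberg heterozygote frequency:
q = 1 - p = 1 - 0.0752 = 0.9248
2pq = 2 * 0.0752 * 0.9248 = 0.1391

0.1391


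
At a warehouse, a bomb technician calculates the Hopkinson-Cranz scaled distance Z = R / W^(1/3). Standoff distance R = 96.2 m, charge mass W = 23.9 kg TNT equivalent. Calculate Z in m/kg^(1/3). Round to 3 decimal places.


Scaled distance calculation:
W^(1/3) = 23.9^(1/3) = 2.880487
Z = R / W^(1/3) = 96.2 / 2.880487
Z = 33.397 m/kg^(1/3)

33.397


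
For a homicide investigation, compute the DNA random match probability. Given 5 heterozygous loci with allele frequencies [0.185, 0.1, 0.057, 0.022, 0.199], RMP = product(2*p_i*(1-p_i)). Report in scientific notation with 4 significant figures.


Computing RMP for 5 loci:
Locus 1: 2 * 0.185 * 0.815 = 0.30155
Locus 2: 2 * 0.1 * 0.9 = 0.18
Locus 3: 2 * 0.057 * 0.943 = 0.107502
Locus 4: 2 * 0.022 * 0.978 = 0.043032
Locus 5: 2 * 0.199 * 0.801 = 0.318798
RMP = 8.005e-05

8.005e-05


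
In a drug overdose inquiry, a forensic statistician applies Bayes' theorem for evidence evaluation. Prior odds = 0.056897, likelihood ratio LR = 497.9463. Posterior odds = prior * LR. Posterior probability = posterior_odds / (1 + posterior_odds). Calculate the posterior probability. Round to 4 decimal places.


Bayesian evidence evaluation:
Posterior odds = prior_odds * LR = 0.056897 * 497.9463 = 28.33165
Posterior probability = posterior_odds / (1 + posterior_odds)
= 28.33165 / (1 + 28.33165)
= 28.33165 / 29.33165
= 0.9659

0.9659


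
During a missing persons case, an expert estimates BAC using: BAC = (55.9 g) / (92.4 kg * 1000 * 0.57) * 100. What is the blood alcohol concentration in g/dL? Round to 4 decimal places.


Applying the Widmark formula:
BAC = (dose_g / (body_wt * 1000 * r)) * 100
Denominator = 92.4 * 1000 * 0.57 = 52668
BAC = (55.9 / 52668) * 100
BAC = 0.1061 g/dL

0.1061


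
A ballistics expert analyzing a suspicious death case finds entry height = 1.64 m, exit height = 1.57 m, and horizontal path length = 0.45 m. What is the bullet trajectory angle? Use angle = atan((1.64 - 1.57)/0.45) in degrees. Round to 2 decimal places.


Bullet trajectory angle:
Height difference = 1.64 - 1.57 = 0.07 m
angle = atan(0.07 / 0.45)
angle = atan(0.155556)
angle = 8.84 degrees

8.84
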